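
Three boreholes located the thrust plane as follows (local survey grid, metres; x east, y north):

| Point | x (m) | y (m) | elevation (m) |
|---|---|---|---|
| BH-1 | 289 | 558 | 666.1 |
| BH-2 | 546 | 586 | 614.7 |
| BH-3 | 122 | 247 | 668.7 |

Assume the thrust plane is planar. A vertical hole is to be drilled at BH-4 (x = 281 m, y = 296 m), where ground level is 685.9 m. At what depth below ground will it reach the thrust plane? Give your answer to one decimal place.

Two edge vectors: BH-1→BH-2 = (257, 28, -51.4), BH-1→BH-3 = (-167, -311, 2.6).
Normal n = (BH-1→BH-2) × (BH-1→BH-3) = (-15912.6, 7915.6, -75251).
So ∂z/∂x = −n_x/n_z = −0.21146 and ∂z/∂y = −n_y/n_z = 0.10519.
Intercept c from BH-1: 666.1 + 61.11 − 58.70 = 668.52.
At (281, 296): z_contact = −59.42 + 31.14 + 668.52 = 640.23 m.
Depth below ground = 685.9 − 640.23 = 45.7 m.

45.7 m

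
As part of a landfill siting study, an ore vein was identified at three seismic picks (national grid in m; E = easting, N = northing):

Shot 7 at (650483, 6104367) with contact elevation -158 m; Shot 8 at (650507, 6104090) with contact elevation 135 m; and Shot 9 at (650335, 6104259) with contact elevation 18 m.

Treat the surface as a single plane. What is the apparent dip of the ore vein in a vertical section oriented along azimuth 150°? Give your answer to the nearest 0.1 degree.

36.8°

Let the plane be z = a·E + b·N + c.
Shot 8−Shot 7: 24a − 277b = 293;  Shot 9−Shot 7: −148a − 108b = 176.
Solving gives a = −0.39249, b = −1.09177.
Unit vector along 150° is (sin 150°, cos 150°) = (0.5000, -0.8660).
Slope in that direction = a·(0.5000) + b·(-0.8660) = 0.74925.
Apparent dip = arctan|0.74925| = 36.8° (true dip is 49.2°, so apparent ≤ true as expected).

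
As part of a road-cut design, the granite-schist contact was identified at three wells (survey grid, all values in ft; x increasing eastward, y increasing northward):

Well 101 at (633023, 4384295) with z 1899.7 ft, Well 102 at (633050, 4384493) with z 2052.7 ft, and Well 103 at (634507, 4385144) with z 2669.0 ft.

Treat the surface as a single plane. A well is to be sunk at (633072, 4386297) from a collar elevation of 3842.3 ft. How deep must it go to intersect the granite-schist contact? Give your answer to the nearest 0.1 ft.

414.1 ft

Two edge vectors: Well 101→Well 102 = (27, 198, 153), Well 101→Well 103 = (1484, 849, 769.3).
Normal n = (Well 101→Well 102) × (Well 101→Well 103) = (22424.4, 206280.9, -270909).
So ∂z/∂x = −n_x/n_z = 0.082774659 and ∂z/∂y = −n_y/n_z = 0.761439819.
Intercept c from Well 101: 1899.7 − 52398.26 − 3338376.79 = −3388875.36.
At (633072, 4386297): z_contact = 52402.32 + 3339901.19 − 3388875.36 = 3428.16 ft.
Depth below ground = 3842.3 − 3428.16 = 414.1 ft.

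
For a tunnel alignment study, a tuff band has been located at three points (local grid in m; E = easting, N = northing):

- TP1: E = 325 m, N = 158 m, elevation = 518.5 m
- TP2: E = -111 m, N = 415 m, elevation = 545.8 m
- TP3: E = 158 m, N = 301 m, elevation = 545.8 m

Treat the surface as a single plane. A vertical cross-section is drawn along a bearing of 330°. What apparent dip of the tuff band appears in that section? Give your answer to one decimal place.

13.9°

Let the plane be z = a·E + b·N + c.
TP2−TP1: −436a + 257b = 27.3;  TP3−TP1: −167a + 143b = 27.3.
Solving gives a = 0.16018, b = 0.37798.
Unit vector along 330° is (sin 330°, cos 330°) = (-0.5000, 0.8660).
Slope in that direction = a·(-0.5000) + b·(0.8660) = 0.24725.
Apparent dip = arctan|0.24725| = 13.9° (true dip is 22.3°, so apparent ≤ true as expected).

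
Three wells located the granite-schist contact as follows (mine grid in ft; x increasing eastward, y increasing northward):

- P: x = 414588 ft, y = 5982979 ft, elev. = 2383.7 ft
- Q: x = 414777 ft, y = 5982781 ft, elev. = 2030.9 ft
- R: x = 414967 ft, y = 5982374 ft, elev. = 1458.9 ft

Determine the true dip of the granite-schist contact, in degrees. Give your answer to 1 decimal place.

Let the plane be z = a·x + b·y + c.
Q−P: 189a − 198b = −352.8;  R−P: 379a − 605b = −924.8.
Solving gives a = −0.77179, b = 1.04511.
Gradient magnitude |∇z| = √(a² + b²) = √(0.59566 + 1.09226) = 1.29920.
True dip = arctan(1.29920) = 52.4°, dipping toward SE (azimuth ≈ 144°).

52.4°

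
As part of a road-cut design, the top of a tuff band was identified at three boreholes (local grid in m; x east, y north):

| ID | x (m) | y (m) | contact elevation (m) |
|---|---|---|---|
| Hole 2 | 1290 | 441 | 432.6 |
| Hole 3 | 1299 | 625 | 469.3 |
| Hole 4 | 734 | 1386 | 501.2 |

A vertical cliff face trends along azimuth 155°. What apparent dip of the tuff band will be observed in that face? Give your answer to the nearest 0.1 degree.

5.0°

Two edge vectors: Hole 2→Hole 3 = (9, 184, 36.7), Hole 2→Hole 4 = (-556, 945, 68.6).
Normal n = (Hole 2→Hole 3) × (Hole 2→Hole 4) = (-22059.1, -21022.6, 110809).
So ∂z/∂x = −n_x/n_z = 0.19907 and ∂z/∂y = −n_y/n_z = 0.18972.
Unit vector along 155° is (sin 155°, cos 155°) = (0.4226, -0.9063).
Slope in that direction = a·(0.4226) + b·(-0.9063) = −0.08781.
Apparent dip = arctan|0.08781| = 5.0° (true dip is 15.4°, so apparent ≤ true as expected).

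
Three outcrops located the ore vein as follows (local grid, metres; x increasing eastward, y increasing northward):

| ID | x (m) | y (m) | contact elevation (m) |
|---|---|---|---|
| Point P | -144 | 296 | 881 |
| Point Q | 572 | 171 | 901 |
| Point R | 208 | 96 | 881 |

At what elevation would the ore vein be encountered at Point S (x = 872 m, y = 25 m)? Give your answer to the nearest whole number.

Two edge vectors: Point P→Point Q = (716, -125, 20), Point P→Point R = (352, -200, 0).
Normal n = (Point P→Point Q) × (Point P→Point R) = (4000, 7040, -99200).
So ∂z/∂x = −n_x/n_z = 0.04032 and ∂z/∂y = −n_y/n_z = 0.07097.
Intercept c from Point P: 881 + 5.81 − 21.01 = 865.80.
At (872, 25): z = 35.2 + 1.8 + 865.80 = 902.7 m.

903 m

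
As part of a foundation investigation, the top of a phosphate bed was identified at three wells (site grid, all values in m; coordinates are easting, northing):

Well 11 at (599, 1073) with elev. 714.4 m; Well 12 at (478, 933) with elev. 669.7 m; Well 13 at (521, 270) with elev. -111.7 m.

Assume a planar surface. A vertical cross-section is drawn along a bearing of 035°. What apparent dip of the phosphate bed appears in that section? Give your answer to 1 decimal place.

Let the plane be z = a·easting + b·northing + c.
Well 12−Well 11: −121a − 140b = −44.7;  Well 13−Well 11: −78a − 803b = −826.1.
Solving gives a = −0.92483, b = 1.11860.
Unit vector along 035° is (sin 35°, cos 35°) = (0.5736, 0.8192).
Slope in that direction = a·(0.5736) + b·(0.8192) = 0.38584.
Apparent dip = arctan|0.38584| = 21.1° (true dip is 55.4°, so apparent ≤ true as expected).

21.1°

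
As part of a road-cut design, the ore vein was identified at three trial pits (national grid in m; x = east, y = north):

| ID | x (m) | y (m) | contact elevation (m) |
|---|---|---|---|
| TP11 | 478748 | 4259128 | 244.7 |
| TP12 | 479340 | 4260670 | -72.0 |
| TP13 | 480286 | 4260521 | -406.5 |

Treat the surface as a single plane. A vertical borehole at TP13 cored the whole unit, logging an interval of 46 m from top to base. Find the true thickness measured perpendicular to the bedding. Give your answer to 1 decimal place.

43.1 m

Let the plane be z = a·x + b·y + c.
TP12−TP11: 592a + 1542b = −316.7;  TP13−TP11: 1538a + 1393b = −651.2.
Solving gives a = −0.36394, b = −0.06566.
|∇z| = √(a²+b²) = 0.36981, so dip δ = arctan(0.36981) = 20.29°.
True thickness = vertical thickness × cos δ = 46 × cos 20.29° = 43.1 m.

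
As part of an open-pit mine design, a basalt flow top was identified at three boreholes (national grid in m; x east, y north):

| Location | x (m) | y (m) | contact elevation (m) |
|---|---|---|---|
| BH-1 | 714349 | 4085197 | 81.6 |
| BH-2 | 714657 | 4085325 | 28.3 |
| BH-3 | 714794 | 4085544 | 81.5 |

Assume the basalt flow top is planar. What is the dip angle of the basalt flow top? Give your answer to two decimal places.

Two edge vectors: BH-1→BH-2 = (308, 128, -53.3), BH-1→BH-3 = (445, 347, -0.1).
Normal n = (BH-1→BH-2) × (BH-1→BH-3) = (18482.3, -23687.7, 49916).
So ∂z/∂x = −n_x/n_z = −0.37027 and ∂z/∂y = −n_y/n_z = 0.47455.
Gradient magnitude |∇z| = √(a² + b²) = √(0.13710 + 0.22520) = 0.60191.
True dip = arctan(0.60191) = 31.04°, dipping toward SE (azimuth ≈ 142°).

31.04°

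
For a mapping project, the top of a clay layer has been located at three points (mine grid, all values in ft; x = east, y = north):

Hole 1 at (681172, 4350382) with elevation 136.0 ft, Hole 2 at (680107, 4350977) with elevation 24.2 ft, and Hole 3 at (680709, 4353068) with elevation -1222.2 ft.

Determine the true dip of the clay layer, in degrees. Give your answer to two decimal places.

Let the plane be z = a·x + b·y + c.
Hole 2−Hole 1: −1065a + 595b = −111.8;  Hole 3−Hole 1: −463a + 2686b = −1358.2.
Solving gives a = −0.19645, b = −0.53952.
Gradient magnitude |∇z| = √(a² + b²) = √(0.03859 + 0.29108) = 0.57417.
True dip = arctan(0.57417) = 29.86°, dipping toward NNE (azimuth ≈ 020°).

29.86°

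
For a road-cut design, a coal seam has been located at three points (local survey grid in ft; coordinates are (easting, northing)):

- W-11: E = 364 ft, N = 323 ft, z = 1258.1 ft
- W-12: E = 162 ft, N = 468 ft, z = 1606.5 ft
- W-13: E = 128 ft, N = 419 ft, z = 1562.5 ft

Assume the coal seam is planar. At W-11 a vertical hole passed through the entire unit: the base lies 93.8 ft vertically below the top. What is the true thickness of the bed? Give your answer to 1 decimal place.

50.3 ft

Two edge vectors: W-11→W-12 = (-202, 145, 348.4), W-11→W-13 = (-236, 96, 304.4).
Normal n = (W-11→W-12) × (W-11→W-13) = (10691.6, -20733.6, 14828).
So ∂z/∂E = −n_x/n_z = −0.72104 and ∂z/∂N = −n_y/n_z = 1.39827.
|∇z| = √(a²+b²) = 1.57324, so dip δ = arctan(1.57324) = 57.56°.
True thickness = vertical thickness × cos δ = 93.8 × cos 57.56° = 50.3 ft.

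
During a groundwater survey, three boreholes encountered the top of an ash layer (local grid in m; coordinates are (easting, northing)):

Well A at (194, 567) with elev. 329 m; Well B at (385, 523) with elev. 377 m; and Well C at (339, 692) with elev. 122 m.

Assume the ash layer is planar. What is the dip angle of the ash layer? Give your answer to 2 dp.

57.01°

Let the plane be z = a·E + b·N + c.
Well B−Well A: 191a − 44b = 48;  Well C−Well A: 145a + 125b = −207.
Solving gives a = −0.10273, b = −1.53684.
Gradient magnitude |∇z| = √(a² + b²) = √(0.01055 + 2.36187) = 1.54027.
True dip = arctan(1.54027) = 57.01°, dipping toward N (azimuth ≈ 004°).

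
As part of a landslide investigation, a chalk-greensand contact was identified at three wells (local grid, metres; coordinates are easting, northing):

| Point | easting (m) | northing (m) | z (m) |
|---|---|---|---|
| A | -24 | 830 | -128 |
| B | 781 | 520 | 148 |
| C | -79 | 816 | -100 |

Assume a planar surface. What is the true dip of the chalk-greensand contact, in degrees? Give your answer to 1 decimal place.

53.3°

Let the plane be z = a·easting + b·northing + c.
B−A: 805a − 310b = 276;  C−A: −55a − 14b = 28.
Solving gives a = −0.17006, b = −1.33192.
Gradient magnitude |∇z| = √(a² + b²) = √(0.02892 + 1.77401) = 1.34273.
True dip = arctan(1.34273) = 53.3°, dipping toward N (azimuth ≈ 007°).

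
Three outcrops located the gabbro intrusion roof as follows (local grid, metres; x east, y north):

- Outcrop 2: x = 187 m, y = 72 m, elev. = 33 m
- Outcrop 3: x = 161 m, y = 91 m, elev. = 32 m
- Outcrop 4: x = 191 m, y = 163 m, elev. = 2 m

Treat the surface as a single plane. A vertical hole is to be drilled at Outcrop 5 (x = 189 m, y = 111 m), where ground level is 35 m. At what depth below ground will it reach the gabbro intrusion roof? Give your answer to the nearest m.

Two edge vectors: Outcrop 2→Outcrop 3 = (-26, 19, -1), Outcrop 2→Outcrop 4 = (4, 91, -31).
Normal n = (Outcrop 2→Outcrop 3) × (Outcrop 2→Outcrop 4) = (-498, -810, -2442).
So ∂z/∂x = −n_x/n_z = −0.20393 and ∂z/∂y = −n_y/n_z = −0.33170.
Intercept c from Outcrop 2: 33 + 38.14 + 23.88 = 95.02.
At (189, 111): z_contact = −38.5 − 36.8 + 95.02 = 19.7 m.
Depth below ground = 35 − 19.7 = 15 m.

15 m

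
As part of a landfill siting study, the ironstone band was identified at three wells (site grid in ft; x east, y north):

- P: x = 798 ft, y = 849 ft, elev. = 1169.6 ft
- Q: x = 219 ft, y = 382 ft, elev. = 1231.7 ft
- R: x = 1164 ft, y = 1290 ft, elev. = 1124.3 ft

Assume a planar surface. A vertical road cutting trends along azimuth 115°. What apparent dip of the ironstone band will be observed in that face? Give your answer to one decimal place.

Two edge vectors: P→Q = (-579, -467, 62.1), P→R = (366, 441, -45.3).
Normal n = (P→Q) × (P→R) = (-6231, -3500.1, -84417).
So ∂z/∂x = −n_x/n_z = −0.07381 and ∂z/∂y = −n_y/n_z = −0.04146.
Unit vector along 115° is (sin 115°, cos 115°) = (0.9063, -0.4226).
Slope in that direction = a·(0.9063) + b·(-0.4226) = −0.04937.
Apparent dip = arctan|0.04937| = 2.8° (true dip is 4.8°, so apparent ≤ true as expected).

2.8°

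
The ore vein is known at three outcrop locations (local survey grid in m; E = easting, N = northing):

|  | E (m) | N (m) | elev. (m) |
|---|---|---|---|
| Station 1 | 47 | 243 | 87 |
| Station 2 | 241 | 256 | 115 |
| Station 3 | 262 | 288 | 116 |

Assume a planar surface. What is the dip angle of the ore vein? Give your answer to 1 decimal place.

Let the plane be z = a·E + b·N + c.
Station 2−Station 1: 194a + 13b = 28;  Station 3−Station 1: 215a + 45b = 29.
Solving gives a = 0.14878, b = −0.06639.
Gradient magnitude |∇z| = √(a² + b²) = √(0.02214 + 0.00441) = 0.16292.
True dip = arctan(0.16292) = 9.3°, dipping toward WNW (azimuth ≈ 294°).

9.3°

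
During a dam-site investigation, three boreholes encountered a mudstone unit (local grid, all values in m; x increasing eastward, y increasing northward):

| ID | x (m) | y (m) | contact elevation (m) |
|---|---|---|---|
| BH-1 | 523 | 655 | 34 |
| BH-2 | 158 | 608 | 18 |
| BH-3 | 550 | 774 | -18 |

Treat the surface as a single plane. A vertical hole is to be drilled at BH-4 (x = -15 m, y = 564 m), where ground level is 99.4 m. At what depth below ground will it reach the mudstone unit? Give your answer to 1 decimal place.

Two edge vectors: BH-1→BH-2 = (-365, -47, -16), BH-1→BH-3 = (27, 119, -52).
Normal n = (BH-1→BH-2) × (BH-1→BH-3) = (4348, -19412, -42166).
So ∂z/∂x = −n_x/n_z = 0.10312 and ∂z/∂y = −n_y/n_z = −0.46037.
Intercept c from BH-1: 34 − 53.93 + 301.54 = 281.61.
At (-15, 564): z_contact = −1.55 − 259.65 + 281.61 = 20.42 m.
Depth below ground = 99.4 − 20.42 = 79.0 m.

79.0 m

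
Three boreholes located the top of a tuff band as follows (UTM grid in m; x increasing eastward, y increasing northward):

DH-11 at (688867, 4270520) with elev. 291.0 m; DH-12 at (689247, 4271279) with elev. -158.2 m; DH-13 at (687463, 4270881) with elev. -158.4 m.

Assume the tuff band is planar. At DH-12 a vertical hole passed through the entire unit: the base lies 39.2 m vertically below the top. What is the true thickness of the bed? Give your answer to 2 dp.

32.37 m

Two edge vectors: DH-11→DH-12 = (380, 759, -449.2), DH-11→DH-13 = (-1404, 361, -449.4).
Normal n = (DH-11→DH-12) × (DH-11→DH-13) = (-178933.4, 801448.8, 1202816).
So ∂z/∂x = −n_x/n_z = 0.14876 and ∂z/∂y = −n_y/n_z = −0.66631.
|∇z| = √(a²+b²) = 0.68271, so dip δ = arctan(0.68271) = 34.32°.
True thickness = vertical thickness × cos δ = 39.2 × cos 34.32° = 32.37 m.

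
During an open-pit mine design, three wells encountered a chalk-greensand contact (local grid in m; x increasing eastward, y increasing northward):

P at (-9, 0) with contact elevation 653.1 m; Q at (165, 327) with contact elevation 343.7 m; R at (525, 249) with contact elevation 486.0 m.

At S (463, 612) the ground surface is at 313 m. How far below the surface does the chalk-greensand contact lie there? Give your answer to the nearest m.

214 m

Two edge vectors: P→Q = (174, 327, -309.4), P→R = (534, 249, -167.1).
Normal n = (P→Q) × (P→R) = (22398.9, -136144.2, -131292).
So ∂z/∂x = −n_x/n_z = 0.17060 and ∂z/∂y = −n_y/n_z = −1.03696.
Intercept c from P: 653.1 + 1.54 + 0.00 = 654.64.
At (463, 612): z_contact = 79.0 − 634.6 + 654.64 = 99.0 m.
Depth below ground = 313 − 99.0 = 214 m.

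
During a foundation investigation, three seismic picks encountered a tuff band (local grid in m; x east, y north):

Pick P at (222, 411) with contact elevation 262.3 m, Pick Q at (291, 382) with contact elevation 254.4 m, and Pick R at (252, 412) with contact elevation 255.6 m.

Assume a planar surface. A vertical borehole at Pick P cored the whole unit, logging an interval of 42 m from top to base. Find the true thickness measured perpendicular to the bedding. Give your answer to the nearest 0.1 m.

40.0 m

Let the plane be z = a·x + b·y + c.
Pick Q−Pick P: 69a − 29b = −7.9;  Pick R−Pick P: 30a + 1b = −6.7.
Solving gives a = −0.21534, b = −0.23994.
|∇z| = √(a²+b²) = 0.32240, so dip δ = arctan(0.32240) = 17.87°.
True thickness = vertical thickness × cos δ = 42 × cos 17.87° = 40.0 m.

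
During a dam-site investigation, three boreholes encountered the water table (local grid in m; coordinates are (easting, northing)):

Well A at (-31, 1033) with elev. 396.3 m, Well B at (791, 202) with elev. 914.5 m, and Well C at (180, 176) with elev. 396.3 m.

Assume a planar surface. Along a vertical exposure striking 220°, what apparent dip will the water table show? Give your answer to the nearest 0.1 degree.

34.9°

Two edge vectors: Well A→Well B = (822, -831, 518.2), Well A→Well C = (211, -857, 0).
Normal n = (Well A→Well B) × (Well A→Well C) = (444097.4, 109340.2, -529113).
So ∂z/∂E = −n_x/n_z = 0.83932 and ∂z/∂N = −n_y/n_z = 0.20665.
Unit vector along 220° is (sin 220°, cos 220°) = (-0.6428, -0.7660).
Slope in that direction = a·(-0.6428) + b·(-0.7660) = −0.69781.
Apparent dip = arctan|0.69781| = 34.9° (true dip is 40.8°, so apparent ≤ true as expected).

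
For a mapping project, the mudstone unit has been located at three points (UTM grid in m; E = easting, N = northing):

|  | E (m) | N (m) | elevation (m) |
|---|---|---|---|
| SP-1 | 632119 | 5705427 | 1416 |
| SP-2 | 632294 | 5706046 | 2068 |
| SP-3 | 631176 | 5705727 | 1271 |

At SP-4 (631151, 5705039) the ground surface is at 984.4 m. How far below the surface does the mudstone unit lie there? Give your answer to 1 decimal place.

362.1 m

Two edge vectors: SP-1→SP-2 = (175, 619, 652), SP-1→SP-3 = (-943, 300, -145).
Normal n = (SP-1→SP-2) × (SP-1→SP-3) = (-285355, -589461, 636217).
So ∂z/∂E = −n_x/n_z = 0.448518351 and ∂z/∂N = −n_y/n_z = 0.926509351.
Intercept c from SP-1: 1416 − 283516.97 − 5286131.47 = −5568232.44.
At (631151, 5705039): z_contact = 283082.81 + 5285771.98 − 5568232.44 = 622.35 m.
Depth below ground = 984.4 − 622.35 = 362.1 m.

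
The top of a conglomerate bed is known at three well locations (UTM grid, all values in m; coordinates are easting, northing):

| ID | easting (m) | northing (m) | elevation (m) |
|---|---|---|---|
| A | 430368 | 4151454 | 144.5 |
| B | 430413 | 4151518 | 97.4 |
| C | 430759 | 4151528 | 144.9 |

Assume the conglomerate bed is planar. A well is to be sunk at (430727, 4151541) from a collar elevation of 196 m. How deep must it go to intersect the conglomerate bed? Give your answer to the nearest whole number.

67 m

Two edge vectors: A→B = (45, 64, -47.1), A→C = (391, 74, 0.4).
Normal n = (A→B) × (A→C) = (3511, -18434.1, -21694).
So ∂z/∂easting = −n_x/n_z = 0.16184198 and ∂z/∂northing = −n_y/n_z = −0.84973264.
Intercept c from A: 144.5 − 69651.61 + 3527625.99 = 3458118.88.
At (430727, 4151541): z_contact = 69709.7 − 3527699.9 + 3458118.88 = 128.7 m.
Depth below ground = 196 − 128.7 = 67 m.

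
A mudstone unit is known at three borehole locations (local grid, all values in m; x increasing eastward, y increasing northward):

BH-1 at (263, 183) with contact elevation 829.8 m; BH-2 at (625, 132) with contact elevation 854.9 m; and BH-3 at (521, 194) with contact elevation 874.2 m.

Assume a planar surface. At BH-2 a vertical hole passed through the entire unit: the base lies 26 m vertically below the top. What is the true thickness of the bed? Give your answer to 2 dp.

22.50 m

Two edge vectors: BH-1→BH-2 = (362, -51, 25.1), BH-1→BH-3 = (258, 11, 44.4).
Normal n = (BH-1→BH-2) × (BH-1→BH-3) = (-2540.5, -9597, 17140).
So ∂z/∂x = −n_x/n_z = 0.14822 and ∂z/∂y = −n_y/n_z = 0.55992.
|∇z| = √(a²+b²) = 0.57920, so dip δ = arctan(0.57920) = 30.08°.
True thickness = vertical thickness × cos δ = 26 × cos 30.08° = 22.50 m.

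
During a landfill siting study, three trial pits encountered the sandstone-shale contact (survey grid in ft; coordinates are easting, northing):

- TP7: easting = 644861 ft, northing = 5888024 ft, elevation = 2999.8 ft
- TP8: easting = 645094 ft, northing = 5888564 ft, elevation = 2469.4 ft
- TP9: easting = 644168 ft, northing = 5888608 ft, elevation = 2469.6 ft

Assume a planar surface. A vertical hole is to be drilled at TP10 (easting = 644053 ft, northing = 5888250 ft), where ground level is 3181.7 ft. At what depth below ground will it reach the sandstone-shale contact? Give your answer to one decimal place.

Let the plane be z = a·easting + b·northing + c.
TP8−TP7: 233a + 540b = −530.4;  TP9−TP7: −693a + 584b = −530.2.
Solving gives a = −0.045945459, b = −0.962397608.
Then c = 2999.8 − a·644861 − b·5888024 = 5699248.45.
At (644053, 5888250): z_contact = −29591.31 − 5666837.71 + 5699248.45 = 2819.42 ft.
Depth below ground = 3181.7 − 2819.42 = 362.3 ft.

362.3 ft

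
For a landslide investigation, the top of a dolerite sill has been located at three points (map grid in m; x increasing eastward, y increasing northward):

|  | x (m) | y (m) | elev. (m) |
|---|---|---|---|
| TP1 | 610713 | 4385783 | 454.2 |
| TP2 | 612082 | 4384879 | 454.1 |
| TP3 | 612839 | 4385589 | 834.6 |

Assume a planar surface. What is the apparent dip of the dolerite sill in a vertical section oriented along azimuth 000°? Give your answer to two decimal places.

Two edge vectors: TP1→TP2 = (1369, -904, -0.1), TP1→TP3 = (2126, -194, 380.4).
Normal n = (TP1→TP2) × (TP1→TP3) = (-343901, -520980.2, 1656318).
So ∂z/∂x = −n_x/n_z = 0.20763 and ∂z/∂y = −n_y/n_z = 0.31454.
Unit vector along 000° is (sin 0°, cos 0°) = (0.0000, 1.0000).
Slope in that direction = a·(0.0000) + b·(1.0000) = 0.31454.
Apparent dip = arctan|0.31454| = 17.46° (true dip is 20.7°, so apparent ≤ true as expected).

17.46°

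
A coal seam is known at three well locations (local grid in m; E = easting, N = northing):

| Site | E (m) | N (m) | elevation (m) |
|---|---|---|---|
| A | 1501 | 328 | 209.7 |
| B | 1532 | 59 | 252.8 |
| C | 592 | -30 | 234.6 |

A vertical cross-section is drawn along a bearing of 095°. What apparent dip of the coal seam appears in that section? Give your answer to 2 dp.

Two edge vectors: A→B = (31, -269, 43.1), A→C = (-909, -358, 24.9).
Normal n = (A→B) × (A→C) = (8731.7, -39949.8, -255619).
So ∂z/∂E = −n_x/n_z = 0.03416 and ∂z/∂N = −n_y/n_z = −0.15629.
Unit vector along 095° is (sin 95°, cos 95°) = (0.9962, -0.0872).
Slope in that direction = a·(0.9962) + b·(-0.0872) = 0.04765.
Apparent dip = arctan|0.04765| = 2.73° (true dip is 9.1°, so apparent ≤ true as expected).

2.73°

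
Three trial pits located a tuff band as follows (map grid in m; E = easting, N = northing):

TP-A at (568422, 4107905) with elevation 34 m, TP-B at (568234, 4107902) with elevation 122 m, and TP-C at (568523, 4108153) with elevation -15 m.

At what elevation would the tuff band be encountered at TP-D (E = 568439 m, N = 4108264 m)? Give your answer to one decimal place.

23.5 m

Two edge vectors: TP-A→TP-B = (-188, -3, 88), TP-A→TP-C = (101, 248, -49).
Normal n = (TP-A→TP-B) × (TP-A→TP-C) = (-21677, -324, -46321).
So ∂z/∂E = −n_x/n_z = −0.467973489 and ∂z/∂N = −n_y/n_z = −0.006994668.
Intercept c from TP-A: 34 + 266006.43 + 28733.43 = 294773.86.
At (568439, 4108264): z = −266014.4 − 28735.9 + 294773.86 = 23.5 m.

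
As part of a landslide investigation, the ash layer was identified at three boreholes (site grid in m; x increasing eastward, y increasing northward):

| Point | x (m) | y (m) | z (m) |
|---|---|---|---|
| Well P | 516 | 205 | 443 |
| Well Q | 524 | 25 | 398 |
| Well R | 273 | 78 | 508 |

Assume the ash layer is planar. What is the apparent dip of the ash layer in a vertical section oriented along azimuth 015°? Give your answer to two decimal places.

7.07°

Two edge vectors: Well P→Well Q = (8, -180, -45), Well P→Well R = (-243, -127, 65).
Normal n = (Well P→Well Q) × (Well P→Well R) = (-17415, 10415, -44756).
So ∂z/∂x = −n_x/n_z = −0.38911 and ∂z/∂y = −n_y/n_z = 0.23271.
Unit vector along 015° is (sin 15°, cos 15°) = (0.2588, 0.9659).
Slope in that direction = a·(0.2588) + b·(0.9659) = 0.12407.
Apparent dip = arctan|0.12407| = 7.07° (true dip is 24.4°, so apparent ≤ true as expected).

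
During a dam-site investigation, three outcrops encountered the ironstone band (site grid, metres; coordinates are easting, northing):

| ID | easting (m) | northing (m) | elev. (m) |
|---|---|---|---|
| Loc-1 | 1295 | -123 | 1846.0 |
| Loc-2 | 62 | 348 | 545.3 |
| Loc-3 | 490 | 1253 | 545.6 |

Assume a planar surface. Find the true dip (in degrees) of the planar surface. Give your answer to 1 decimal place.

Let the plane be z = a·easting + b·northing + c.
Loc-2−Loc-1: −1233a + 471b = −1300.7;  Loc-3−Loc-1: −805a + 1376b = −1300.4.
Solving gives a = 0.89360, b = −0.42228.
Gradient magnitude |∇z| = √(a² + b²) = √(0.79852 + 0.17832) = 0.98835.
True dip = arctan(0.98835) = 44.7°, dipping toward WNW (azimuth ≈ 295°).

44.7°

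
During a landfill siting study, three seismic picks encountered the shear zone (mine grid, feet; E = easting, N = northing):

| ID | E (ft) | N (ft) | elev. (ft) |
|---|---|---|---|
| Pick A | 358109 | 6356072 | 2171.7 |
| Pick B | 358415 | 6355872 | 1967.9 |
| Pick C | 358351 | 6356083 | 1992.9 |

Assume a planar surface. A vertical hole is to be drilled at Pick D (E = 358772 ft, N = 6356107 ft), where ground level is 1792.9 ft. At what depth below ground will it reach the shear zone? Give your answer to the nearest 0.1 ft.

111.6 ft

Two edge vectors: Pick A→Pick B = (306, -200, -203.8), Pick A→Pick C = (242, 11, -178.8).
Normal n = (Pick A→Pick B) × (Pick A→Pick C) = (38001.8, 5393.2, 51766).
So ∂z/∂E = −n_x/n_z = −0.734107329 and ∂z/∂N = −n_y/n_z = −0.104184214.
Intercept c from Pick A: 2171.7 + 262890.44 + 662202.36 = 927264.50.
At (358772, 6356107): z_contact = −263377.15 − 662206.01 + 927264.50 = 1681.34 ft.
Depth below ground = 1792.9 − 1681.34 = 111.6 ft.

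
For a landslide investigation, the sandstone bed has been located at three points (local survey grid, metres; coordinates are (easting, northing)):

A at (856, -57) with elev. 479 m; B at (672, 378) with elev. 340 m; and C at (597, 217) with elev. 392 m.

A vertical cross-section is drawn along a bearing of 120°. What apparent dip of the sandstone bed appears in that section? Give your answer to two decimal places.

Two edge vectors: A→B = (-184, 435, -139), A→C = (-259, 274, -87).
Normal n = (A→B) × (A→C) = (241, 19993, 62249).
So ∂z/∂E = −n_x/n_z = −0.00387 and ∂z/∂N = −n_y/n_z = −0.32118.
Unit vector along 120° is (sin 120°, cos 120°) = (0.8660, -0.5000).
Slope in that direction = a·(0.8660) + b·(-0.5000) = 0.15724.
Apparent dip = arctan|0.15724| = 8.94° (true dip is 17.8°, so apparent ≤ true as expected).

8.94°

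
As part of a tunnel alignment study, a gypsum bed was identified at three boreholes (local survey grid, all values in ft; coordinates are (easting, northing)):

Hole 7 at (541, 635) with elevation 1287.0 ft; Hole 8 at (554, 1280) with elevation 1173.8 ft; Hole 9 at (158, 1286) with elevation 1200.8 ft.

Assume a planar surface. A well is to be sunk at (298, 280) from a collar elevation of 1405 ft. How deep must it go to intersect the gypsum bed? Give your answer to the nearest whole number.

39 ft

Two edge vectors: Hole 7→Hole 8 = (13, 645, -113.2), Hole 7→Hole 9 = (-383, 651, -86.2).
Normal n = (Hole 7→Hole 8) × (Hole 7→Hole 9) = (18094.2, 44476.2, 255498).
So ∂z/∂E = −n_x/n_z = −0.07082 and ∂z/∂N = −n_y/n_z = −0.17408.
Intercept c from Hole 7: 1287 + 38.31 + 110.54 = 1435.85.
At (298, 280): z_contact = −21.1 − 48.7 + 1435.85 = 1366.0 ft.
Depth below ground = 1405 − 1366.0 = 39 ft.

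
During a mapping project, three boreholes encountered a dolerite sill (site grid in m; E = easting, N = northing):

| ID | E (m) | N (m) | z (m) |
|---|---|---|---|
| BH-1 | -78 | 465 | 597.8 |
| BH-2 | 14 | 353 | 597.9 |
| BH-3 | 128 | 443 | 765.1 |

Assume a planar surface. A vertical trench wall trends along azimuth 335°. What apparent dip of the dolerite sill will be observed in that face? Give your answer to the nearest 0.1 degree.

15.9°

Let the plane be z = a·E + b·N + c.
BH-2−BH-1: 92a − 112b = 0.1;  BH-3−BH-1: 206a − 22b = 167.3.
Solving gives a = 0.89013, b = 0.73028.
Unit vector along 335° is (sin 335°, cos 335°) = (-0.4226, 0.9063).
Slope in that direction = a·(-0.4226) + b·(0.9063) = 0.28568.
Apparent dip = arctan|0.28568| = 15.9° (true dip is 49.0°, so apparent ≤ true as expected).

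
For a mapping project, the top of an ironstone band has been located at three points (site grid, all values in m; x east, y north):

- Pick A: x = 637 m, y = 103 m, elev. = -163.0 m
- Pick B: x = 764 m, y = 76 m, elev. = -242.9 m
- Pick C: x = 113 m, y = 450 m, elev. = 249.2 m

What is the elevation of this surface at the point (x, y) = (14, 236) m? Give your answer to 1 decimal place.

229.1 m

Two edge vectors: Pick A→Pick B = (127, -27, -79.9), Pick A→Pick C = (-524, 347, 412.2).
Normal n = (Pick A→Pick B) × (Pick A→Pick C) = (16595.9, -10481.8, 29921).
So ∂z/∂x = −n_x/n_z = −0.55466 and ∂z/∂y = −n_y/n_z = 0.35032.
Intercept c from Pick A: -163 + 353.32 − 36.08 = 154.23.
At (14, 236): z = −7.8 + 82.7 + 154.23 = 229.1 m.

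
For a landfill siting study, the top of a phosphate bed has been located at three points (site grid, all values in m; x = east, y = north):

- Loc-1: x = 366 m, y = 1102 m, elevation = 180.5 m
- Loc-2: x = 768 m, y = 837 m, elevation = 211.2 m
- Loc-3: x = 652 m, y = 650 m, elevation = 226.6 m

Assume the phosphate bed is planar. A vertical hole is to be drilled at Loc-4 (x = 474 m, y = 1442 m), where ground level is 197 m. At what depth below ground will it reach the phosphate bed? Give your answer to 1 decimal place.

Let the plane be z = a·x + b·y + c.
Loc-2−Loc-1: 402a − 265b = 30.7;  Loc-3−Loc-1: 286a − 452b = 46.1.
Solving gives a = 0.015672, b = −0.092075.
Then c = 180.5 − a·366 − b·1102 = 276.23.
At (474, 1442): z_contact = 7.43 − 132.77 + 276.23 = 150.89 m.
Depth below ground = 197 − 150.89 = 46.1 m.

46.1 m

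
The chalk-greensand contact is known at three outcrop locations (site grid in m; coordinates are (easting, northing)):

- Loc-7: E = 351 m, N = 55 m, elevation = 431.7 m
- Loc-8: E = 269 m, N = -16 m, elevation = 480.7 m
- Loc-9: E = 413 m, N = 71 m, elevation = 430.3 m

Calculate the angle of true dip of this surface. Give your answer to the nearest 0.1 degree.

44.2°

Let the plane be z = a·E + b·N + c.
Loc-8−Loc-7: −82a − 71b = 49;  Loc-9−Loc-7: 62a + 16b = −1.4.
Solving gives a = 0.22155, b = −0.94602.
Gradient magnitude |∇z| = √(a² + b²) = √(0.04909 + 0.89495) = 0.97162.
True dip = arctan(0.97162) = 44.2°, dipping toward NNW (azimuth ≈ 347°).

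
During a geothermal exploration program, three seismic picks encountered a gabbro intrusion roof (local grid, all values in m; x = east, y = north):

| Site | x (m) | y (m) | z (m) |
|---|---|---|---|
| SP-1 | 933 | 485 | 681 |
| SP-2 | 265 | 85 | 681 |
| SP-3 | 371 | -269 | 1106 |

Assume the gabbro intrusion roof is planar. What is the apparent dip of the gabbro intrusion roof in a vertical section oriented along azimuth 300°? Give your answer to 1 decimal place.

Let the plane be z = a·x + b·y + c.
SP-2−SP-1: −668a − 400b = 0;  SP-3−SP-1: −562a − 754b = 425.
Solving gives a = 0.60960, b = −1.01803.
Unit vector along 300° is (sin 300°, cos 300°) = (-0.8660, 0.5000).
Slope in that direction = a·(-0.8660) + b·(0.5000) = −1.03694.
Apparent dip = arctan|1.03694| = 46.0° (true dip is 49.9°, so apparent ≤ true as expected).

46.0°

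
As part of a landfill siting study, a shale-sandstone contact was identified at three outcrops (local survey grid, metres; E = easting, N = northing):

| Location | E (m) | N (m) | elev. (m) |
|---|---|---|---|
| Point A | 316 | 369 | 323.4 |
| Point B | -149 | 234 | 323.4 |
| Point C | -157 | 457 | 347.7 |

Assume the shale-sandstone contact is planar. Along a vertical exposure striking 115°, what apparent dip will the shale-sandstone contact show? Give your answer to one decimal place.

4.2°

Let the plane be z = a·E + b·N + c.
Point B−Point A: −465a − 135b = 0;  Point C−Point A: −473a + 88b = 24.3.
Solving gives a = −0.03131, b = 0.10785.
Unit vector along 115° is (sin 115°, cos 115°) = (0.9063, -0.4226).
Slope in that direction = a·(0.9063) + b·(-0.4226) = −0.07395.
Apparent dip = arctan|0.07395| = 4.2° (true dip is 6.4°, so apparent ≤ true as expected).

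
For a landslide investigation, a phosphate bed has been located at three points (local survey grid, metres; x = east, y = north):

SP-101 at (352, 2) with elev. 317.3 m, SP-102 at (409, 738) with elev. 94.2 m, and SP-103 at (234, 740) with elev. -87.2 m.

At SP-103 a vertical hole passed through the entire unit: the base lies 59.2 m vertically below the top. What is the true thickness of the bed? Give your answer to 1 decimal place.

Let the plane be z = a·x + b·y + c.
SP-102−SP-101: 57a + 736b = −223.1;  SP-103−SP-101: −118a + 738b = −404.5.
Solving gives a = 1.03219, b = −0.38306.
|∇z| = √(a²+b²) = 1.10098, so dip δ = arctan(1.10098) = 47.75°.
True thickness = vertical thickness × cos δ = 59.2 × cos 47.75° = 39.8 m.

39.8 m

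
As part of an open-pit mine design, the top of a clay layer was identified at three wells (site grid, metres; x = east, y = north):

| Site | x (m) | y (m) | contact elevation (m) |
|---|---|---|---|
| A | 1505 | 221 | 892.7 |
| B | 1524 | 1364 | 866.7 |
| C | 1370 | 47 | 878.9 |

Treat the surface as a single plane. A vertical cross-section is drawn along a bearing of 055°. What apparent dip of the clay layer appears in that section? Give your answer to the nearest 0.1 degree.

5.5°

Two edge vectors: A→B = (19, 1143, -26), A→C = (-135, -174, -13.8).
Normal n = (A→B) × (A→C) = (-20297.4, 3772.2, 150999).
So ∂z/∂x = −n_x/n_z = 0.13442 and ∂z/∂y = −n_y/n_z = −0.02498.
Unit vector along 055° is (sin 55°, cos 55°) = (0.8192, 0.5736).
Slope in that direction = a·(0.8192) + b·(0.5736) = 0.09578.
Apparent dip = arctan|0.09578| = 5.5° (true dip is 7.8°, so apparent ≤ true as expected).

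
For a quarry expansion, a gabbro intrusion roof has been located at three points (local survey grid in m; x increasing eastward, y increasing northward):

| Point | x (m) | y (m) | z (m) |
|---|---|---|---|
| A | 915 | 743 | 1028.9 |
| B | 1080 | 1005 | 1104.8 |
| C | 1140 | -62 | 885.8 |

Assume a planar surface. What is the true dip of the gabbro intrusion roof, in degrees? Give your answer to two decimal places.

13.78°

Let the plane be z = a·x + b·y + c.
B−A: 165a + 262b = 75.9;  C−A: 225a − 805b = −143.1.
Solving gives a = 0.12310, b = 0.21217.
Gradient magnitude |∇z| = √(a² + b²) = √(0.01515 + 0.04502) = 0.24530.
True dip = arctan(0.24530) = 13.78°, dipping toward SSW (azimuth ≈ 210°).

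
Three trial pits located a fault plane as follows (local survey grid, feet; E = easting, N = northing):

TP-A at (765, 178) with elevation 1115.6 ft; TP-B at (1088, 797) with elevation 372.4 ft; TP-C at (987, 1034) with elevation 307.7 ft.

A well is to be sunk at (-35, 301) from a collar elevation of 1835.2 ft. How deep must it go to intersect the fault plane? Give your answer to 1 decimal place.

Let the plane be z = a·E + b·N + c.
TP-B−TP-A: 323a + 619b = −743.2;  TP-C−TP-A: 222a + 856b = −807.9.
Solving gives a = −0.978565, b = −0.690022.
Then c = 1115.6 − a·765 − b·178 = 1987.03.
At (-35, 301): z_contact = 34.25 − 207.70 + 1987.03 = 1813.58 ft.
Depth below ground = 1835.2 − 1813.58 = 21.6 ft.

21.6 ft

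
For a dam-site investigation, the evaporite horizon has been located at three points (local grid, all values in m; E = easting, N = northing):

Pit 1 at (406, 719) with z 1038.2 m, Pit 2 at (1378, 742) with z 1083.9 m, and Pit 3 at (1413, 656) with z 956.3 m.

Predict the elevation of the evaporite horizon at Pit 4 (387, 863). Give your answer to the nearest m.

Two edge vectors: Pit 1→Pit 2 = (972, 23, 45.7), Pit 1→Pit 3 = (1007, -63, -81.9).
Normal n = (Pit 1→Pit 2) × (Pit 1→Pit 3) = (995.4, 125626.7, -84397).
So ∂z/∂E = −n_x/n_z = 0.01179 and ∂z/∂N = −n_y/n_z = 1.48852.
Intercept c from Pit 1: 1038.2 − 4.79 − 1070.25 = −36.84.
At (387, 863): z = 4.6 + 1284.6 − 36.84 = 1252.3 m.

1252 m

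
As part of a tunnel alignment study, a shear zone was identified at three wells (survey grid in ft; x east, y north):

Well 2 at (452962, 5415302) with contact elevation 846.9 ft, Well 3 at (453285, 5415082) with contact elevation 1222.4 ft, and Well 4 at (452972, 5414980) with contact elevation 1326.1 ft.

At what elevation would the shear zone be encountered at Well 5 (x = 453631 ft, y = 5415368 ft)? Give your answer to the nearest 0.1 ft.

Let the plane be z = a·x + b·y + c.
Well 3−Well 2: 323a − 220b = 375.5;  Well 4−Well 2: 10a − 322b = 479.2.
Solving gives a = 0.152122665, b = −1.483474451.
Then c = 846.9 − a·452962 − b·5415302 = 7965403.28.
At (453631, 5415368): z = 69007.6 − 8033560.1 + 7965403.28 = 850.8 ft.

850.8 ft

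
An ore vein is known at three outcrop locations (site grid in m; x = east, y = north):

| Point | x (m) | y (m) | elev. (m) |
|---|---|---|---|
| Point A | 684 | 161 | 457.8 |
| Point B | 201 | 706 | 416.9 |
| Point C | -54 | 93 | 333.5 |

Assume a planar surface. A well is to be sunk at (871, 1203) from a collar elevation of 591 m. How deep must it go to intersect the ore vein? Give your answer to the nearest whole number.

Two edge vectors: Point A→Point B = (-483, 545, -40.9), Point A→Point C = (-738, -68, -124.3).
Normal n = (Point A→Point B) × (Point A→Point C) = (-70524.7, -29852.7, 435054).
So ∂z/∂x = −n_x/n_z = 0.16211 and ∂z/∂y = −n_y/n_z = 0.06862.
Intercept c from Point A: 457.8 − 110.88 − 11.05 = 335.87.
At (871, 1203): z_contact = 141.2 + 82.5 + 335.87 = 559.6 m.
Depth below ground = 591 − 559.6 = 31 m.

31 m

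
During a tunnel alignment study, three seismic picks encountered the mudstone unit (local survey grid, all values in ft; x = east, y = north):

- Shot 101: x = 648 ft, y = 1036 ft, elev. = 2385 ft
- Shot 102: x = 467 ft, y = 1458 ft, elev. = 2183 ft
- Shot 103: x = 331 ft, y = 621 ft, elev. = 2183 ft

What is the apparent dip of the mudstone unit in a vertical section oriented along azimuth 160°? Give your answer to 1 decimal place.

21.8°

Let the plane be z = a·x + b·y + c.
Shot 102−Shot 101: −181a + 422b = −202;  Shot 103−Shot 101: −317a − 415b = −202.
Solving gives a = 0.80940, b = −0.13151.
Unit vector along 160° is (sin 160°, cos 160°) = (0.3420, -0.9397).
Slope in that direction = a·(0.3420) + b·(-0.9397) = 0.40041.
Apparent dip = arctan|0.40041| = 21.8° (true dip is 39.4°, so apparent ≤ true as expected).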